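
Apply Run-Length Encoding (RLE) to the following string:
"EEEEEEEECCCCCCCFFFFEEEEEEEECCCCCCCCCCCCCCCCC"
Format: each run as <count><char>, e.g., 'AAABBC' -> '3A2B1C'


Scanning runs left to right:
  i=0: run of 'E' x 8 -> '8E'
  i=8: run of 'C' x 7 -> '7C'
  i=15: run of 'F' x 4 -> '4F'
  i=19: run of 'E' x 8 -> '8E'
  i=27: run of 'C' x 17 -> '17C'

RLE = 8E7C4F8E17C


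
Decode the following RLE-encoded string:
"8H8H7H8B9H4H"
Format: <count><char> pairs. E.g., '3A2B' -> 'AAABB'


Expanding each <count><char> pair:
  8H -> 'HHHHHHHH'
  8H -> 'HHHHHHHH'
  7H -> 'HHHHHHH'
  8B -> 'BBBBBBBB'
  9H -> 'HHHHHHHHH'
  4H -> 'HHHH'

Decoded = HHHHHHHHHHHHHHHHHHHHHHHBBBBBBBBHHHHHHHHHHHHH


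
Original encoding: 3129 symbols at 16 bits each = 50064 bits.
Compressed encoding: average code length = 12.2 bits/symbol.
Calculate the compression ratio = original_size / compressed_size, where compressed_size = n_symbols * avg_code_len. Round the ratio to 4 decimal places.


original_size = n_symbols * orig_bits = 3129 * 16 = 50064 bits
compressed_size = n_symbols * avg_code_len = 3129 * 12.2 = 38173.8 bits
ratio = original_size / compressed_size = 50064 / 38173.8 = 1.3115

Compression ratio = 1.3115


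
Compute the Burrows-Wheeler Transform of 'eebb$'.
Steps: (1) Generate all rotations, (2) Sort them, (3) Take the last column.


Rotations (sorted):
  0: $eebb -> last char: b
  1: b$eeb -> last char: b
  2: bb$ee -> last char: e
  3: ebb$e -> last char: e
  4: eebb$ -> last char: $


BWT = bbee$


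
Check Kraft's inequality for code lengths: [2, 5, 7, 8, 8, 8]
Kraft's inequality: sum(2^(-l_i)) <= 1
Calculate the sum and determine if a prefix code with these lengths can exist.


Sum = 2^(-2) + 2^(-5) + 2^(-7) + 2^(-8) + 2^(-8) + 2^(-8)
    = 0.25 + 0.03125 + 0.0078125 + 0.00390625 + 0.00390625 + 0.00390625
    = 77/256 = 0.30078125
Since 0.30078125 <= 1, Kraft's inequality IS satisfied.
A prefix code with these lengths CAN exist.

Kraft sum = 0.30078125. Satisfied.


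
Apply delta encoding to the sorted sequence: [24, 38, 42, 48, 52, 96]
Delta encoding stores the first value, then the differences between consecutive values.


First value: 24
Deltas:
  38 - 24 = 14
  42 - 38 = 4
  48 - 42 = 6
  52 - 48 = 4
  96 - 52 = 44


Delta encoded: [24, 14, 4, 6, 4, 44]


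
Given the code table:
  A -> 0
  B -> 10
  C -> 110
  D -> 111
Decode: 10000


Decoding:
10 -> B
0 -> A
0 -> A
0 -> A


Result: BAAA


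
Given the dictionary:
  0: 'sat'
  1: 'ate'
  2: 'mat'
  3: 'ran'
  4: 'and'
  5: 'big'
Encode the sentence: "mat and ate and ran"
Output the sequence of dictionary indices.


Look up each word in the dictionary:
  'mat' -> 2
  'and' -> 4
  'ate' -> 1
  'and' -> 4
  'ran' -> 3

Encoded: [2, 4, 1, 4, 3]


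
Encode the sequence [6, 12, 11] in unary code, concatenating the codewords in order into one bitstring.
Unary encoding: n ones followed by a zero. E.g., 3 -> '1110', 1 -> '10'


Encode each number as n ones followed by a terminating 0:
  6 -> 1111110 (7 bits)
  12 -> 1111111111110 (13 bits)
  11 -> 111111111110 (12 bits)
Total length = 7 + 13 + 12 = 32 bits.

Unary([6, 12, 11]) = 11111101111111111110111111111110 (32 bits)


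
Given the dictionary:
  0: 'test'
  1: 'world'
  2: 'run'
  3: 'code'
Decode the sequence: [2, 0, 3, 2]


Look up each index in the dictionary:
  2 -> 'run'
  0 -> 'test'
  3 -> 'code'
  2 -> 'run'

Decoded: "run test code run"


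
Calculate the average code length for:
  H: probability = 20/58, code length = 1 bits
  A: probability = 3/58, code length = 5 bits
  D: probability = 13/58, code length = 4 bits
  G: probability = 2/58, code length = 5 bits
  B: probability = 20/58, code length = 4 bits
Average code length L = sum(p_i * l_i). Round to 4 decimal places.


Weighted contributions p_i * l_i:
  H: (20/58) * 1 = 20/58
  A: (3/58) * 5 = 15/58
  D: (13/58) * 4 = 52/58
  G: (2/58) * 5 = 10/58
  B: (20/58) * 4 = 80/58
Sum = (20 + 15 + 52 + 10 + 80)/58 = 177/58

L = 177/58 = 3.0517 bits/symbol


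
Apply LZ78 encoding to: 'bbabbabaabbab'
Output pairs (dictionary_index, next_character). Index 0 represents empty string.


LZ78 encoding steps:
Dictionary: {0: ''}
Step 1: w='' (idx 0), next='b' -> output (0, 'b'), add 'b' as idx 1
Step 2: w='b' (idx 1), next='a' -> output (1, 'a'), add 'ba' as idx 2
Step 3: w='b' (idx 1), next='b' -> output (1, 'b'), add 'bb' as idx 3
Step 4: w='' (idx 0), next='a' -> output (0, 'a'), add 'a' as idx 4
Step 5: w='ba' (idx 2), next='a' -> output (2, 'a'), add 'baa' as idx 5
Step 6: w='bb' (idx 3), next='a' -> output (3, 'a'), add 'bba' as idx 6
Step 7: w='b' (idx 1), end of input -> output (1, '')


Encoded: [(0, 'b'), (1, 'a'), (1, 'b'), (0, 'a'), (2, 'a'), (3, 'a'), (1, '')]


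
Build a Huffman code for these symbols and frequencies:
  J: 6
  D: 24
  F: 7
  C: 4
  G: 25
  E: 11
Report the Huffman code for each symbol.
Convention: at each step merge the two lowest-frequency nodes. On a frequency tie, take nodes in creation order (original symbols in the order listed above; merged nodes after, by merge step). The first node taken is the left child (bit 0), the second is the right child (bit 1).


Huffman tree construction:
Step 1: Merge C(4) + J(6) = 10
Step 2: Merge F(7) + (C+J)(10) = 17
Step 3: Merge E(11) + (F+(C+J))(17) = 28
Step 4: Merge D(24) + G(25) = 49
Step 5: Merge (E+(F+(C+J)))(28) + (D+G)(49) = 77
Read each symbol's code off the tree from the root (left child = 0, right child = 1).

Codes:
  J: 0111 (length 4)
  D: 10 (length 2)
  F: 010 (length 3)
  C: 0110 (length 4)
  G: 11 (length 2)
  E: 00 (length 2)
Average code length: 181/77 = 2.3506 bits/symbol


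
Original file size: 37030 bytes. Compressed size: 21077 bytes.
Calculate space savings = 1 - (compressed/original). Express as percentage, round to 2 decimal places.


ratio = compressed/original = 21077/37030 = 0.569187
savings = 1 - ratio = 1 - 0.569187 = 0.430813
as a percentage: 0.430813 * 100 = 43.08%

Space savings = 1 - 21077/37030 = 43.08%


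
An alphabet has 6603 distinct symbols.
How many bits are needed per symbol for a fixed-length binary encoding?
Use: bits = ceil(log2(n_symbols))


log2(6603) = 12.6889
Bracket: 2^12 = 4096 < 6603 <= 2^13 = 8192
So ceil(log2(6603)) = 13

bits = ceil(log2(6603)) = ceil(12.6889) = 13 bits


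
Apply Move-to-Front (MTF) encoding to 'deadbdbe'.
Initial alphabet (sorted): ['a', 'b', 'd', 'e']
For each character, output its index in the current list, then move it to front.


MTF encoding:
'd': index 2 in ['a', 'b', 'd', 'e'] -> ['d', 'a', 'b', 'e']
'e': index 3 in ['d', 'a', 'b', 'e'] -> ['e', 'd', 'a', 'b']
'a': index 2 in ['e', 'd', 'a', 'b'] -> ['a', 'e', 'd', 'b']
'd': index 2 in ['a', 'e', 'd', 'b'] -> ['d', 'a', 'e', 'b']
'b': index 3 in ['d', 'a', 'e', 'b'] -> ['b', 'd', 'a', 'e']
'd': index 1 in ['b', 'd', 'a', 'e'] -> ['d', 'b', 'a', 'e']
'b': index 1 in ['d', 'b', 'a', 'e'] -> ['b', 'd', 'a', 'e']
'e': index 3 in ['b', 'd', 'a', 'e'] -> ['e', 'b', 'd', 'a']


Output: [2, 3, 2, 2, 3, 1, 1, 3]


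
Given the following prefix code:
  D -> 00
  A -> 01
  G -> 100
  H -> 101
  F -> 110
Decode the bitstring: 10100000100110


Decoding step by step:
Bits 101 -> H
Bits 00 -> D
Bits 00 -> D
Bits 01 -> A
Bits 00 -> D
Bits 110 -> F


Decoded message: HDDADF


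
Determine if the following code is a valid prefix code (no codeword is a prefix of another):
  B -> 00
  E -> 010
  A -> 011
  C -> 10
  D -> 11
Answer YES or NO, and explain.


Checking each pair (does one codeword prefix another?):
  B='00' vs E='010': no prefix
  B='00' vs A='011': no prefix
  B='00' vs C='10': no prefix
  B='00' vs D='11': no prefix
  E='010' vs B='00': no prefix
  E='010' vs A='011': no prefix
  E='010' vs C='10': no prefix
  E='010' vs D='11': no prefix
  A='011' vs B='00': no prefix
  A='011' vs E='010': no prefix
  A='011' vs C='10': no prefix
  A='011' vs D='11': no prefix
  C='10' vs B='00': no prefix
  C='10' vs E='010': no prefix
  C='10' vs A='011': no prefix
  C='10' vs D='11': no prefix
  D='11' vs B='00': no prefix
  D='11' vs E='010': no prefix
  D='11' vs A='011': no prefix
  D='11' vs C='10': no prefix
No violation found over all pairs.

YES -- this is a valid prefix code. No codeword is a prefix of any other codeword.


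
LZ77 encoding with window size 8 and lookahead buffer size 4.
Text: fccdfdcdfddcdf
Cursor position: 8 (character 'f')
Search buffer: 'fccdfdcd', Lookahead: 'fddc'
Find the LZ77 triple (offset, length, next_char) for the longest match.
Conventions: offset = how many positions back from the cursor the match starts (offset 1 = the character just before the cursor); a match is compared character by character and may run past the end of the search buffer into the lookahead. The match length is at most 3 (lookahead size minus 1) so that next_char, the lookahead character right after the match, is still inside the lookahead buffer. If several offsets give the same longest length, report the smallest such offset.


Try each offset into the search buffer:
  offset=1 (pos 7, char 'd'): match length 0
  offset=2 (pos 6, char 'c'): match length 0
  offset=3 (pos 5, char 'd'): match length 0
  offset=4 (pos 4, char 'f'): match length 2
  offset=5 (pos 3, char 'd'): match length 0
  offset=6 (pos 2, char 'c'): match length 0
  offset=7 (pos 1, char 'c'): match length 0
  offset=8 (pos 0, char 'f'): match length 1
Longest match has length 2 at offset 4.
next_char = character at position 8 + 2 = 10 -> 'd'

Best match: offset=4, length=2 (matching 'fd' starting at position 4)
LZ77 triple: (4, 2, 'd')


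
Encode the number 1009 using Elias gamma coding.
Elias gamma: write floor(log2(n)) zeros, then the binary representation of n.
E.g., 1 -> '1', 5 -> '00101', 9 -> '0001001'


num_bits = floor(log2(1009)) + 1 = 10
leading_zeros = num_bits - 1 = 9
binary(1009) = 1111110001

Elias gamma(1009) = '000000000' + '1111110001' = 0000000001111110001 (19 bits)


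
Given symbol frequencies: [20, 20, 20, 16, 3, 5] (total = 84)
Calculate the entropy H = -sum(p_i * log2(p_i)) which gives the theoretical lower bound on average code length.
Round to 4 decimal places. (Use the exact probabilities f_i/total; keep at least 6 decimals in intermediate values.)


Per-symbol terms -p_i * log2(p_i) with p_i = f_i/84:
  p = 20/84 = 0.238095: log2(p) = -2.070389, -p*log2(p) = 0.492950
  p = 20/84 = 0.238095: log2(p) = -2.070389, -p*log2(p) = 0.492950
  p = 20/84 = 0.238095: log2(p) = -2.070389, -p*log2(p) = 0.492950
  p = 16/84 = 0.190476: log2(p) = -2.392317, -p*log2(p) = 0.455680
  p = 3/84 = 0.035714: log2(p) = -4.807355, -p*log2(p) = 0.171691
  p = 5/84 = 0.059524: log2(p) = -4.070389, -p*log2(p) = 0.242285
H = 0.492950 + 0.492950 + 0.492950 + 0.455680 + 0.171691 + 0.242285 = 2.348506

H = 2.3485 bits/symbol


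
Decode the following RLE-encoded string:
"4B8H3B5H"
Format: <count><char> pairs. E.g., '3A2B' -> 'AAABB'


Expanding each <count><char> pair:
  4B -> 'BBBB'
  8H -> 'HHHHHHHH'
  3B -> 'BBB'
  5H -> 'HHHHH'

Decoded = BBBBHHHHHHHHBBBHHHHH


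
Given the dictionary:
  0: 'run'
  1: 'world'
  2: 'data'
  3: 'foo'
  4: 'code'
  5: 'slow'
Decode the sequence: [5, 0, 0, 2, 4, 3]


Look up each index in the dictionary:
  5 -> 'slow'
  0 -> 'run'
  0 -> 'run'
  2 -> 'data'
  4 -> 'code'
  3 -> 'foo'

Decoded: "slow run run data code foo"


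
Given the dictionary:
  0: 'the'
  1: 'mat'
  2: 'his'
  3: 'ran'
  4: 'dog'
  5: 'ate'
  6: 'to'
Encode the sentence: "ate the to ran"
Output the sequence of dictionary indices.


Look up each word in the dictionary:
  'ate' -> 5
  'the' -> 0
  'to' -> 6
  'ran' -> 3

Encoded: [5, 0, 6, 3]


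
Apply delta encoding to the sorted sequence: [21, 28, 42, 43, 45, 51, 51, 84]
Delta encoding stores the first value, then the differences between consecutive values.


First value: 21
Deltas:
  28 - 21 = 7
  42 - 28 = 14
  43 - 42 = 1
  45 - 43 = 2
  51 - 45 = 6
  51 - 51 = 0
  84 - 51 = 33


Delta encoded: [21, 7, 14, 1, 2, 6, 0, 33]


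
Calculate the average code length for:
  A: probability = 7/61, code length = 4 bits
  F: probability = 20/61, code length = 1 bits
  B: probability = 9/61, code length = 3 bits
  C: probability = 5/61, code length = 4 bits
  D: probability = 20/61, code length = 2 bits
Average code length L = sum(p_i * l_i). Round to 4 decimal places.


Weighted contributions p_i * l_i:
  A: (7/61) * 4 = 28/61
  F: (20/61) * 1 = 20/61
  B: (9/61) * 3 = 27/61
  C: (5/61) * 4 = 20/61
  D: (20/61) * 2 = 40/61
Sum = (28 + 20 + 27 + 20 + 40)/61 = 135/61

L = 135/61 = 2.2131 bits/symbol


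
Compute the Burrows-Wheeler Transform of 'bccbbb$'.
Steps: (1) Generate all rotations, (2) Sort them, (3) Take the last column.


Rotations (sorted):
  0: $bccbbb -> last char: b
  1: b$bccbb -> last char: b
  2: bb$bccb -> last char: b
  3: bbb$bcc -> last char: c
  4: bccbbb$ -> last char: $
  5: cbbb$bc -> last char: c
  6: ccbbb$b -> last char: b


BWT = bbbc$cb


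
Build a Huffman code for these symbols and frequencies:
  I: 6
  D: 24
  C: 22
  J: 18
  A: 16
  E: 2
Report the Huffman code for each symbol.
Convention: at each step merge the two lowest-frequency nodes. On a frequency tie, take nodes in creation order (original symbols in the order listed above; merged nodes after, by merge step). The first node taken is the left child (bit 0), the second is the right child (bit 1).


Huffman tree construction:
Step 1: Merge E(2) + I(6) = 8
Step 2: Merge (E+I)(8) + A(16) = 24
Step 3: Merge J(18) + C(22) = 40
Step 4: Merge D(24) + ((E+I)+A)(24) = 48
Step 5: Merge (J+C)(40) + (D+((E+I)+A))(48) = 88
Read each symbol's code off the tree from the root (left child = 0, right child = 1).

Codes:
  I: 1101 (length 4)
  D: 10 (length 2)
  C: 01 (length 2)
  J: 00 (length 2)
  A: 111 (length 3)
  E: 1100 (length 4)
Average code length: 208/88 = 2.3636 bits/symbol


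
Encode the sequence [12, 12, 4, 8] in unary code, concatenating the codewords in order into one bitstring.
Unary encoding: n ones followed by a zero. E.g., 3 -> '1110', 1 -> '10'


Encode each number as n ones followed by a terminating 0:
  12 -> 1111111111110 (13 bits)
  12 -> 1111111111110 (13 bits)
  4 -> 11110 (5 bits)
  8 -> 111111110 (9 bits)
Total length = 13 + 13 + 5 + 9 = 40 bits.

Unary([12, 12, 4, 8]) = 1111111111110111111111111011110111111110 (40 bits)


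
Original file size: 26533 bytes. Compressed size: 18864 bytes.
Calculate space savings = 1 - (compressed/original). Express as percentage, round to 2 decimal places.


ratio = compressed/original = 18864/26533 = 0.710964
savings = 1 - ratio = 1 - 0.710964 = 0.289036
as a percentage: 0.289036 * 100 = 28.9%

Space savings = 1 - 18864/26533 = 28.9%


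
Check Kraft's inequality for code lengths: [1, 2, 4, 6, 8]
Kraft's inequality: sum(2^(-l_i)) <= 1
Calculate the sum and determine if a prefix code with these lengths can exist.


Sum = 2^(-1) + 2^(-2) + 2^(-4) + 2^(-6) + 2^(-8)
    = 0.5 + 0.25 + 0.0625 + 0.015625 + 0.00390625
    = 213/256 = 0.83203125
Since 0.83203125 <= 1, Kraft's inequality IS satisfied.
A prefix code with these lengths CAN exist.

Kraft sum = 0.83203125. Satisfied.


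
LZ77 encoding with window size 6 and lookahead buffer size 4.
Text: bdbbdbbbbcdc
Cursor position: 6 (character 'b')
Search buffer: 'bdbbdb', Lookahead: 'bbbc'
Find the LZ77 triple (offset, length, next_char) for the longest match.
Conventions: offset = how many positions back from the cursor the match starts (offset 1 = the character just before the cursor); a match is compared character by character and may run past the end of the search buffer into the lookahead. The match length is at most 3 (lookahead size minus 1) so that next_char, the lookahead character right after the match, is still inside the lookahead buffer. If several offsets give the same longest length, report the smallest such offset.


Try each offset into the search buffer:
  offset=1 (pos 5, char 'b'): match length 3
  offset=2 (pos 4, char 'd'): match length 0
  offset=3 (pos 3, char 'b'): match length 1
  offset=4 (pos 2, char 'b'): match length 2
  offset=5 (pos 1, char 'd'): match length 0
  offset=6 (pos 0, char 'b'): match length 1
Longest match has length 3 at offset 1.
next_char = character at position 6 + 3 = 9 -> 'c'

Best match: offset=1, length=3 (matching 'bbb' starting at position 5)
LZ77 triple: (1, 3, 'c')


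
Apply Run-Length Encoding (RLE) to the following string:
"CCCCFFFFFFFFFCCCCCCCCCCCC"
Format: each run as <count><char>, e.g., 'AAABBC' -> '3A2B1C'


Scanning runs left to right:
  i=0: run of 'C' x 4 -> '4C'
  i=4: run of 'F' x 9 -> '9F'
  i=13: run of 'C' x 12 -> '12C'

RLE = 4C9F12C


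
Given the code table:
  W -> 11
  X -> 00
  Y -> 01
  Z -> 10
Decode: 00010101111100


Decoding:
00 -> X
01 -> Y
01 -> Y
01 -> Y
11 -> W
11 -> W
00 -> X


Result: XYYYWWX


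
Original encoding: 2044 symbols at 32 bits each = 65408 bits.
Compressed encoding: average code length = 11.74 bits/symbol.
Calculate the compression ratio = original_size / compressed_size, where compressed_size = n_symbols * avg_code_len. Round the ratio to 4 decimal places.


original_size = n_symbols * orig_bits = 2044 * 32 = 65408 bits
compressed_size = n_symbols * avg_code_len = 2044 * 11.74 = 23996.56 bits
ratio = original_size / compressed_size = 65408 / 23996.56 = 2.7257

Compression ratio = 2.7257


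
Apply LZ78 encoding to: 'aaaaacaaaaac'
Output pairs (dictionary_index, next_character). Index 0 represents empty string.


LZ78 encoding steps:
Dictionary: {0: ''}
Step 1: w='' (idx 0), next='a' -> output (0, 'a'), add 'a' as idx 1
Step 2: w='a' (idx 1), next='a' -> output (1, 'a'), add 'aa' as idx 2
Step 3: w='aa' (idx 2), next='c' -> output (2, 'c'), add 'aac' as idx 3
Step 4: w='aa' (idx 2), next='a' -> output (2, 'a'), add 'aaa' as idx 4
Step 5: w='aac' (idx 3), end of input -> output (3, '')


Encoded: [(0, 'a'), (1, 'a'), (2, 'c'), (2, 'a'), (3, '')]


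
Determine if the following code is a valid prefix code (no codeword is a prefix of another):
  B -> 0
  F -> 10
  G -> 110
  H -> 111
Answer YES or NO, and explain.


Checking each pair (does one codeword prefix another?):
  B='0' vs F='10': no prefix
  B='0' vs G='110': no prefix
  B='0' vs H='111': no prefix
  F='10' vs B='0': no prefix
  F='10' vs G='110': no prefix
  F='10' vs H='111': no prefix
  G='110' vs B='0': no prefix
  G='110' vs F='10': no prefix
  G='110' vs H='111': no prefix
  H='111' vs B='0': no prefix
  H='111' vs F='10': no prefix
  H='111' vs G='110': no prefix
No violation found over all pairs.

YES -- this is a valid prefix code. No codeword is a prefix of any other codeword.


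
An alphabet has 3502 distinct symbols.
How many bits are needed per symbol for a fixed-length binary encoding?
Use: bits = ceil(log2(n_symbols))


log2(3502) = 11.774
Bracket: 2^11 = 2048 < 3502 <= 2^12 = 4096
So ceil(log2(3502)) = 12

bits = ceil(log2(3502)) = ceil(11.774) = 12 bits


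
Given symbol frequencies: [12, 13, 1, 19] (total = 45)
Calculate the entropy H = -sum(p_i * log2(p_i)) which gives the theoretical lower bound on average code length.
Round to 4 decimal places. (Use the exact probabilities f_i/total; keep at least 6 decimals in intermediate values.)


Per-symbol terms -p_i * log2(p_i) with p_i = f_i/45:
  p = 12/45 = 0.266667: log2(p) = -1.906891, -p*log2(p) = 0.508504
  p = 13/45 = 0.288889: log2(p) = -1.791413, -p*log2(p) = 0.517519
  p = 1/45 = 0.022222: log2(p) = -5.491853, -p*log2(p) = 0.122041
  p = 19/45 = 0.422222: log2(p) = -1.243926, -p*log2(p) = 0.525213
H = 0.508504 + 0.517519 + 0.122041 + 0.525213 = 1.673277

H = 1.6733 bits/symbol


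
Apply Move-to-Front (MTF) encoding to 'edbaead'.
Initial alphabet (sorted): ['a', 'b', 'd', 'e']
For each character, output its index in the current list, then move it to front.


MTF encoding:
'e': index 3 in ['a', 'b', 'd', 'e'] -> ['e', 'a', 'b', 'd']
'd': index 3 in ['e', 'a', 'b', 'd'] -> ['d', 'e', 'a', 'b']
'b': index 3 in ['d', 'e', 'a', 'b'] -> ['b', 'd', 'e', 'a']
'a': index 3 in ['b', 'd', 'e', 'a'] -> ['a', 'b', 'd', 'e']
'e': index 3 in ['a', 'b', 'd', 'e'] -> ['e', 'a', 'b', 'd']
'a': index 1 in ['e', 'a', 'b', 'd'] -> ['a', 'e', 'b', 'd']
'd': index 3 in ['a', 'e', 'b', 'd'] -> ['d', 'a', 'e', 'b']


Output: [3, 3, 3, 3, 3, 1, 3]


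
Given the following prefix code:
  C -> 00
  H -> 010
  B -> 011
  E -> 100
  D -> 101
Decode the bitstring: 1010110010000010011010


Decoding step by step:
Bits 101 -> D
Bits 011 -> B
Bits 00 -> C
Bits 100 -> E
Bits 00 -> C
Bits 010 -> H
Bits 011 -> B
Bits 010 -> H


Decoded message: DBCECHBH


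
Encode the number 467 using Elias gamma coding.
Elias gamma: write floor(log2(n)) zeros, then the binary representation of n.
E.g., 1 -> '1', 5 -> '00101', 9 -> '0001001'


num_bits = floor(log2(467)) + 1 = 9
leading_zeros = num_bits - 1 = 8
binary(467) = 111010011

Elias gamma(467) = '00000000' + '111010011' = 00000000111010011 (17 bits)


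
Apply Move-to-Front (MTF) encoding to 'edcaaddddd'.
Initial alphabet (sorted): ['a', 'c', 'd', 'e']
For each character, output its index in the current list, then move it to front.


MTF encoding:
'e': index 3 in ['a', 'c', 'd', 'e'] -> ['e', 'a', 'c', 'd']
'd': index 3 in ['e', 'a', 'c', 'd'] -> ['d', 'e', 'a', 'c']
'c': index 3 in ['d', 'e', 'a', 'c'] -> ['c', 'd', 'e', 'a']
'a': index 3 in ['c', 'd', 'e', 'a'] -> ['a', 'c', 'd', 'e']
'a': index 0 in ['a', 'c', 'd', 'e'] -> ['a', 'c', 'd', 'e']
'd': index 2 in ['a', 'c', 'd', 'e'] -> ['d', 'a', 'c', 'e']
'd': index 0 in ['d', 'a', 'c', 'e'] -> ['d', 'a', 'c', 'e']
'd': index 0 in ['d', 'a', 'c', 'e'] -> ['d', 'a', 'c', 'e']
'd': index 0 in ['d', 'a', 'c', 'e'] -> ['d', 'a', 'c', 'e']
'd': index 0 in ['d', 'a', 'c', 'e'] -> ['d', 'a', 'c', 'e']


Output: [3, 3, 3, 3, 0, 2, 0, 0, 0, 0]


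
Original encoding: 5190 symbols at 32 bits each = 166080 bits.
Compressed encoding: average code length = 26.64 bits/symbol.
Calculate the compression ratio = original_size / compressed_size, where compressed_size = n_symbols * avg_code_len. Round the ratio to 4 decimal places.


original_size = n_symbols * orig_bits = 5190 * 32 = 166080 bits
compressed_size = n_symbols * avg_code_len = 5190 * 26.64 = 138261.6 bits
ratio = original_size / compressed_size = 166080 / 138261.6 = 1.2012

Compression ratio = 1.2012


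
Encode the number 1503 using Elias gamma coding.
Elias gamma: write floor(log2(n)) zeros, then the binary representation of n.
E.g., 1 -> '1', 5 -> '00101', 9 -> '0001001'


num_bits = floor(log2(1503)) + 1 = 11
leading_zeros = num_bits - 1 = 10
binary(1503) = 10111011111

Elias gamma(1503) = '0000000000' + '10111011111' = 000000000010111011111 (21 bits)


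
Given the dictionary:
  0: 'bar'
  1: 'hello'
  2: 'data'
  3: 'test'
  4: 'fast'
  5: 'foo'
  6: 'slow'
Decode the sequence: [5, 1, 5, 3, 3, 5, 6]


Look up each index in the dictionary:
  5 -> 'foo'
  1 -> 'hello'
  5 -> 'foo'
  3 -> 'test'
  3 -> 'test'
  5 -> 'foo'
  6 -> 'slow'

Decoded: "foo hello foo test test foo slow"


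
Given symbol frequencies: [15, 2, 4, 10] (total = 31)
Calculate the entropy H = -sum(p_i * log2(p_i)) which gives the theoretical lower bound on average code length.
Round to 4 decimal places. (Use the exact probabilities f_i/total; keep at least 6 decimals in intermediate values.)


Per-symbol terms -p_i * log2(p_i) with p_i = f_i/31:
  p = 15/31 = 0.483871: log2(p) = -1.047306, -p*log2(p) = 0.506761
  p = 2/31 = 0.064516: log2(p) = -3.954196, -p*log2(p) = 0.255109
  p = 4/31 = 0.129032: log2(p) = -2.954196, -p*log2(p) = 0.381187
  p = 10/31 = 0.322581: log2(p) = -1.632268, -p*log2(p) = 0.526538
H = 0.506761 + 0.255109 + 0.381187 + 0.526538 = 1.669595

H = 1.6696 bits/symbol


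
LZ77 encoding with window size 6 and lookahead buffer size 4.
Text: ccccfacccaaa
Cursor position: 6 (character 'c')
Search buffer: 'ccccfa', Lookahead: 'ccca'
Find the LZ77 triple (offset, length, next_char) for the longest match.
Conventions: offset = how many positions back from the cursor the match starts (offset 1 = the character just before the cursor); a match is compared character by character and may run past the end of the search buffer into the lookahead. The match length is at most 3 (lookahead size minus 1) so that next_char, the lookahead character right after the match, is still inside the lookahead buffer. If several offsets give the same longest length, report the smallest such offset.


Try each offset into the search buffer:
  offset=1 (pos 5, char 'a'): match length 0
  offset=2 (pos 4, char 'f'): match length 0
  offset=3 (pos 3, char 'c'): match length 1
  offset=4 (pos 2, char 'c'): match length 2
  offset=5 (pos 1, char 'c'): match length 3
  offset=6 (pos 0, char 'c'): match length 3
Longest match has length 3, found at offsets 5, 6; take the smallest, offset 5.
next_char = character at position 6 + 3 = 9 -> 'a'

Best match: offset=5, length=3 (matching 'ccc' starting at position 1)
LZ77 triple: (5, 3, 'a')


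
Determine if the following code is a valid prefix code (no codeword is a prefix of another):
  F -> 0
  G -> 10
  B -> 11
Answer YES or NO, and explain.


Checking each pair (does one codeword prefix another?):
  F='0' vs G='10': no prefix
  F='0' vs B='11': no prefix
  G='10' vs F='0': no prefix
  G='10' vs B='11': no prefix
  B='11' vs F='0': no prefix
  B='11' vs G='10': no prefix
No violation found over all pairs.

YES -- this is a valid prefix code. No codeword is a prefix of any other codeword.


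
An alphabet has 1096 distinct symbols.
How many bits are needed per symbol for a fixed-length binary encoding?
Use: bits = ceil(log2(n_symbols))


log2(1096) = 10.098
Bracket: 2^10 = 1024 < 1096 <= 2^11 = 2048
So ceil(log2(1096)) = 11

bits = ceil(log2(1096)) = ceil(10.098) = 11 bits


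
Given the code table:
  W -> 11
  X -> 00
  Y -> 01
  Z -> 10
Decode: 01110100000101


Decoding:
01 -> Y
11 -> W
01 -> Y
00 -> X
00 -> X
01 -> Y
01 -> Y


Result: YWYXXYY


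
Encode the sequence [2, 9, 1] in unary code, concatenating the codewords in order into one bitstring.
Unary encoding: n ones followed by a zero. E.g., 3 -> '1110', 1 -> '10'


Encode each number as n ones followed by a terminating 0:
  2 -> 110 (3 bits)
  9 -> 1111111110 (10 bits)
  1 -> 10 (2 bits)
Total length = 3 + 10 + 2 = 15 bits.

Unary([2, 9, 1]) = 110111111111010 (15 bits)


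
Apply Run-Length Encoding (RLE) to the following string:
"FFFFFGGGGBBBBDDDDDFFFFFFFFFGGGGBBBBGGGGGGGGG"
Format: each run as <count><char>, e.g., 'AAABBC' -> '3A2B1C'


Scanning runs left to right:
  i=0: run of 'F' x 5 -> '5F'
  i=5: run of 'G' x 4 -> '4G'
  i=9: run of 'B' x 4 -> '4B'
  i=13: run of 'D' x 5 -> '5D'
  i=18: run of 'F' x 9 -> '9F'
  i=27: run of 'G' x 4 -> '4G'
  i=31: run of 'B' x 4 -> '4B'
  i=35: run of 'G' x 9 -> '9G'

RLE = 5F4G4B5D9F4G4B9G


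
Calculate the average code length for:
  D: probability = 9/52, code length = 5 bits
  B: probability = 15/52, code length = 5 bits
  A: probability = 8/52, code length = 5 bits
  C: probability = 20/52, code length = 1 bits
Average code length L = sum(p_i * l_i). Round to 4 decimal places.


Weighted contributions p_i * l_i:
  D: (9/52) * 5 = 45/52
  B: (15/52) * 5 = 75/52
  A: (8/52) * 5 = 40/52
  C: (20/52) * 1 = 20/52
Sum = (45 + 75 + 40 + 20)/52 = 180/52

L = 180/52 = 3.4615 bits/symbol


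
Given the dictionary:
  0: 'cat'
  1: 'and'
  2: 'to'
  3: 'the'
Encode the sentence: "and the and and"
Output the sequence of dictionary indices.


Look up each word in the dictionary:
  'and' -> 1
  'the' -> 3
  'and' -> 1
  'and' -> 1

Encoded: [1, 3, 1, 1]


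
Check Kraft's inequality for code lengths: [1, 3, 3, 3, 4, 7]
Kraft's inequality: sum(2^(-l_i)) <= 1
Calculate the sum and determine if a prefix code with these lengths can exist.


Sum = 2^(-1) + 2^(-3) + 2^(-3) + 2^(-3) + 2^(-4) + 2^(-7)
    = 0.5 + 0.125 + 0.125 + 0.125 + 0.0625 + 0.0078125
    = 121/128 = 0.9453125
Since 0.9453125 <= 1, Kraft's inequality IS satisfied.
A prefix code with these lengths CAN exist.

Kraft sum = 0.9453125. Satisfied.


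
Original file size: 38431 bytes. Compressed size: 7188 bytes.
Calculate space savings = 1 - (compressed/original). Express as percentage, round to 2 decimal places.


ratio = compressed/original = 7188/38431 = 0.187037
savings = 1 - ratio = 1 - 0.187037 = 0.812963
as a percentage: 0.812963 * 100 = 81.3%

Space savings = 1 - 7188/38431 = 81.3%


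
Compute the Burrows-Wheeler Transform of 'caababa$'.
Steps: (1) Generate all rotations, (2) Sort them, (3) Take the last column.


Rotations (sorted):
  0: $caababa -> last char: a
  1: a$caabab -> last char: b
  2: aababa$c -> last char: c
  3: aba$caab -> last char: b
  4: ababa$ca -> last char: a
  5: ba$caaba -> last char: a
  6: baba$caa -> last char: a
  7: caababa$ -> last char: $


BWT = abcbaaa$


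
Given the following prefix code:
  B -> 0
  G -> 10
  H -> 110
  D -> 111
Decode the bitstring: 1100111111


Decoding step by step:
Bits 110 -> H
Bits 0 -> B
Bits 111 -> D
Bits 111 -> D


Decoded message: HBDD


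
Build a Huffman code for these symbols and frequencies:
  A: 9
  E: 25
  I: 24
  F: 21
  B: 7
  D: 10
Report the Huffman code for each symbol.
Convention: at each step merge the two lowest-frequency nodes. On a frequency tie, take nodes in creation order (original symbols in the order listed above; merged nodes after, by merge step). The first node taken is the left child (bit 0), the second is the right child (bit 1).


Huffman tree construction:
Step 1: Merge B(7) + A(9) = 16
Step 2: Merge D(10) + (B+A)(16) = 26
Step 3: Merge F(21) + I(24) = 45
Step 4: Merge E(25) + (D+(B+A))(26) = 51
Step 5: Merge (F+I)(45) + (E+(D+(B+A)))(51) = 96
Read each symbol's code off the tree from the root (left child = 0, right child = 1).

Codes:
  A: 1111 (length 4)
  E: 10 (length 2)
  I: 01 (length 2)
  F: 00 (length 2)
  B: 1110 (length 4)
  D: 110 (length 3)
Average code length: 234/96 = 2.4375 bits/symbol


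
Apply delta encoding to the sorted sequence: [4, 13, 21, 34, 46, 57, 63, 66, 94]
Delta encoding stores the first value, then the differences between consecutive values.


First value: 4
Deltas:
  13 - 4 = 9
  21 - 13 = 8
  34 - 21 = 13
  46 - 34 = 12
  57 - 46 = 11
  63 - 57 = 6
  66 - 63 = 3
  94 - 66 = 28


Delta encoded: [4, 9, 8, 13, 12, 11, 6, 3, 28]


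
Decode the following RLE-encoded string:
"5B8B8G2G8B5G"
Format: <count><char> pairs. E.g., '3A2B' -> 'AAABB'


Expanding each <count><char> pair:
  5B -> 'BBBBB'
  8B -> 'BBBBBBBB'
  8G -> 'GGGGGGGG'
  2G -> 'GG'
  8B -> 'BBBBBBBB'
  5G -> 'GGGGG'

Decoded = BBBBBBBBBBBBBGGGGGGGGGGBBBBBBBBGGGGG


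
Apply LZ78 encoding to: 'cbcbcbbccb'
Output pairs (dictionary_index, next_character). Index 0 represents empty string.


LZ78 encoding steps:
Dictionary: {0: ''}
Step 1: w='' (idx 0), next='c' -> output (0, 'c'), add 'c' as idx 1
Step 2: w='' (idx 0), next='b' -> output (0, 'b'), add 'b' as idx 2
Step 3: w='c' (idx 1), next='b' -> output (1, 'b'), add 'cb' as idx 3
Step 4: w='cb' (idx 3), next='b' -> output (3, 'b'), add 'cbb' as idx 4
Step 5: w='c' (idx 1), next='c' -> output (1, 'c'), add 'cc' as idx 5
Step 6: w='b' (idx 2), end of input -> output (2, '')


Encoded: [(0, 'c'), (0, 'b'), (1, 'b'), (3, 'b'), (1, 'c'), (2, '')]


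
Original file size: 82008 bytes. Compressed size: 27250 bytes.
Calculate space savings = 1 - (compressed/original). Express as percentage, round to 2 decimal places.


ratio = compressed/original = 27250/82008 = 0.332285
savings = 1 - ratio = 1 - 0.332285 = 0.667715
as a percentage: 0.667715 * 100 = 66.77%

Space savings = 1 - 27250/82008 = 66.77%


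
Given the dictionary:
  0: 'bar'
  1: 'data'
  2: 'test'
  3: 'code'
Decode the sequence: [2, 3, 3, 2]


Look up each index in the dictionary:
  2 -> 'test'
  3 -> 'code'
  3 -> 'code'
  2 -> 'test'

Decoded: "test code code test"


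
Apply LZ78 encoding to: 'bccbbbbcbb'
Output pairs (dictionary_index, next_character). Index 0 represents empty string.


LZ78 encoding steps:
Dictionary: {0: ''}
Step 1: w='' (idx 0), next='b' -> output (0, 'b'), add 'b' as idx 1
Step 2: w='' (idx 0), next='c' -> output (0, 'c'), add 'c' as idx 2
Step 3: w='c' (idx 2), next='b' -> output (2, 'b'), add 'cb' as idx 3
Step 4: w='b' (idx 1), next='b' -> output (1, 'b'), add 'bb' as idx 4
Step 5: w='b' (idx 1), next='c' -> output (1, 'c'), add 'bc' as idx 5
Step 6: w='bb' (idx 4), end of input -> output (4, '')


Encoded: [(0, 'b'), (0, 'c'), (2, 'b'), (1, 'b'), (1, 'c'), (4, '')]


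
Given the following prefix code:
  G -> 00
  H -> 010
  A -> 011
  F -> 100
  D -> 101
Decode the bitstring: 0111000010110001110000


Decoding step by step:
Bits 011 -> A
Bits 100 -> F
Bits 00 -> G
Bits 101 -> D
Bits 100 -> F
Bits 011 -> A
Bits 100 -> F
Bits 00 -> G


Decoded message: AFGDFAFG


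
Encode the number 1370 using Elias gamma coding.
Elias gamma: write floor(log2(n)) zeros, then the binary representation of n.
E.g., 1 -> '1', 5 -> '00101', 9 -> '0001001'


num_bits = floor(log2(1370)) + 1 = 11
leading_zeros = num_bits - 1 = 10
binary(1370) = 10101011010

Elias gamma(1370) = '0000000000' + '10101011010' = 000000000010101011010 (21 bits)


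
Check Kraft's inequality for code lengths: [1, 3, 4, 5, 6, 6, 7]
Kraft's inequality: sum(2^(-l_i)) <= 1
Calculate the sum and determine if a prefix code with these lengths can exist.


Sum = 2^(-1) + 2^(-3) + 2^(-4) + 2^(-5) + 2^(-6) + 2^(-6) + 2^(-7)
    = 0.5 + 0.125 + 0.0625 + 0.03125 + 0.015625 + 0.015625 + 0.0078125
    = 97/128 = 0.7578125
Since 0.7578125 <= 1, Kraft's inequality IS satisfied.
A prefix code with these lengths CAN exist.

Kraft sum = 0.7578125. Satisfied.


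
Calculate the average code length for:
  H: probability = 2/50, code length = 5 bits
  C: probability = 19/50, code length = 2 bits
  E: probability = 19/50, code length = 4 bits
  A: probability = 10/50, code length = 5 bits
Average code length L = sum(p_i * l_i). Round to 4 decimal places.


Weighted contributions p_i * l_i:
  H: (2/50) * 5 = 10/50
  C: (19/50) * 2 = 38/50
  E: (19/50) * 4 = 76/50
  A: (10/50) * 5 = 50/50
Sum = (10 + 38 + 76 + 50)/50 = 174/50

L = 174/50 = 3.4800 bits/symbol


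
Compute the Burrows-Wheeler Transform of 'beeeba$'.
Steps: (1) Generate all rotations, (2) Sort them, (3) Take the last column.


Rotations (sorted):
  0: $beeeba -> last char: a
  1: a$beeeb -> last char: b
  2: ba$beee -> last char: e
  3: beeeba$ -> last char: $
  4: eba$bee -> last char: e
  5: eeba$be -> last char: e
  6: eeeba$b -> last char: b


BWT = abe$eeb


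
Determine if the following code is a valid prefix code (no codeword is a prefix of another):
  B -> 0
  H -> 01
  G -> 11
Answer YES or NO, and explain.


Checking each pair (does one codeword prefix another?):
  B='0' vs H='01': prefix -- VIOLATION

NO -- this is NOT a valid prefix code. B (0) is a prefix of H (01).


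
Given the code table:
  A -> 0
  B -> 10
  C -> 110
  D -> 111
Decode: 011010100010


Decoding:
0 -> A
110 -> C
10 -> B
10 -> B
0 -> A
0 -> A
10 -> B


Result: ACBBAAB


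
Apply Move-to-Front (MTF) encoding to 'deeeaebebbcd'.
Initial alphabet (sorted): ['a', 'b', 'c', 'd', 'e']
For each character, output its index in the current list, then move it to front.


MTF encoding:
'd': index 3 in ['a', 'b', 'c', 'd', 'e'] -> ['d', 'a', 'b', 'c', 'e']
'e': index 4 in ['d', 'a', 'b', 'c', 'e'] -> ['e', 'd', 'a', 'b', 'c']
'e': index 0 in ['e', 'd', 'a', 'b', 'c'] -> ['e', 'd', 'a', 'b', 'c']
'e': index 0 in ['e', 'd', 'a', 'b', 'c'] -> ['e', 'd', 'a', 'b', 'c']
'a': index 2 in ['e', 'd', 'a', 'b', 'c'] -> ['a', 'e', 'd', 'b', 'c']
'e': index 1 in ['a', 'e', 'd', 'b', 'c'] -> ['e', 'a', 'd', 'b', 'c']
'b': index 3 in ['e', 'a', 'd', 'b', 'c'] -> ['b', 'e', 'a', 'd', 'c']
'e': index 1 in ['b', 'e', 'a', 'd', 'c'] -> ['e', 'b', 'a', 'd', 'c']
'b': index 1 in ['e', 'b', 'a', 'd', 'c'] -> ['b', 'e', 'a', 'd', 'c']
'b': index 0 in ['b', 'e', 'a', 'd', 'c'] -> ['b', 'e', 'a', 'd', 'c']
'c': index 4 in ['b', 'e', 'a', 'd', 'c'] -> ['c', 'b', 'e', 'a', 'd']
'd': index 4 in ['c', 'b', 'e', 'a', 'd'] -> ['d', 'c', 'b', 'e', 'a']


Output: [3, 4, 0, 0, 2, 1, 3, 1, 1, 0, 4, 4]


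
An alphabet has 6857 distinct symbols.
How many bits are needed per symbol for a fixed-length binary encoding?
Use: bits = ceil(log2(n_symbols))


log2(6857) = 12.7434
Bracket: 2^12 = 4096 < 6857 <= 2^13 = 8192
So ceil(log2(6857)) = 13

bits = ceil(log2(6857)) = ceil(12.7434) = 13 bits


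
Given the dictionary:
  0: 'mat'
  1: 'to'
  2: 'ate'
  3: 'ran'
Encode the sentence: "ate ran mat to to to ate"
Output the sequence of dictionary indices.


Look up each word in the dictionary:
  'ate' -> 2
  'ran' -> 3
  'mat' -> 0
  'to' -> 1
  'to' -> 1
  'to' -> 1
  'ate' -> 2

Encoded: [2, 3, 0, 1, 1, 1, 2]


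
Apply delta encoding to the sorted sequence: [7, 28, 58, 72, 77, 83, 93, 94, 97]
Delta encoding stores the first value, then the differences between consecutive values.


First value: 7
Deltas:
  28 - 7 = 21
  58 - 28 = 30
  72 - 58 = 14
  77 - 72 = 5
  83 - 77 = 6
  93 - 83 = 10
  94 - 93 = 1
  97 - 94 = 3


Delta encoded: [7, 21, 30, 14, 5, 6, 10, 1, 3]


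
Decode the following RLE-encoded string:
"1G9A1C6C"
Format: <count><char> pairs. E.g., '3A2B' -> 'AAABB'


Expanding each <count><char> pair:
  1G -> 'G'
  9A -> 'AAAAAAAAA'
  1C -> 'C'
  6C -> 'CCCCCC'

Decoded = GAAAAAAAAACCCCCCC


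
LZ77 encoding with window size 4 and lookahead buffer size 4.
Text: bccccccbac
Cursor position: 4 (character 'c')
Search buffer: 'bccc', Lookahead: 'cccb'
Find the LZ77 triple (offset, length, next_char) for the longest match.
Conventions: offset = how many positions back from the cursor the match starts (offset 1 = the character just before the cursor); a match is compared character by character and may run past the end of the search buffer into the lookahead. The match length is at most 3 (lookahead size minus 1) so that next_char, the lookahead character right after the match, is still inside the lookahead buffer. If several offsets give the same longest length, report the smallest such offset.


Try each offset into the search buffer:
  offset=1 (pos 3, char 'c'): match length 3
  offset=2 (pos 2, char 'c'): match length 3
  offset=3 (pos 1, char 'c'): match length 3
  offset=4 (pos 0, char 'b'): match length 0
Longest match has length 3, found at offsets 1, 2, 3; take the smallest, offset 1.
next_char = character at position 4 + 3 = 7 -> 'b'

Best match: offset=1, length=3 (matching 'ccc' starting at position 3)
LZ77 triple: (1, 3, 'b')


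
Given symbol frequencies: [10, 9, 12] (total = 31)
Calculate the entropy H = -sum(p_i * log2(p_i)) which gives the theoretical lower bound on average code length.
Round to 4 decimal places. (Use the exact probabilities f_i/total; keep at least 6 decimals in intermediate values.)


Per-symbol terms -p_i * log2(p_i) with p_i = f_i/31:
  p = 10/31 = 0.322581: log2(p) = -1.632268, -p*log2(p) = 0.526538
  p = 9/31 = 0.290323: log2(p) = -1.784271, -p*log2(p) = 0.518014
  p = 12/31 = 0.387097: log2(p) = -1.369234, -p*log2(p) = 0.530026
H = 0.526538 + 0.518014 + 0.530026 = 1.574578

H = 1.5746 bits/symbol


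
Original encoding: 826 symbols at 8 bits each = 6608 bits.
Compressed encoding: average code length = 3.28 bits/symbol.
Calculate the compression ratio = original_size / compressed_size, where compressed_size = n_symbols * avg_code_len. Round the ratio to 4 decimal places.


original_size = n_symbols * orig_bits = 826 * 8 = 6608 bits
compressed_size = n_symbols * avg_code_len = 826 * 3.28 = 2709.28 bits
ratio = original_size / compressed_size = 6608 / 2709.28 = 2.439

Compression ratio = 2.439


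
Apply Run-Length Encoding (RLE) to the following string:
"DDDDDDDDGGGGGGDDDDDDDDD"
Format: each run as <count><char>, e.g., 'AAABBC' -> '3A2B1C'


Scanning runs left to right:
  i=0: run of 'D' x 8 -> '8D'
  i=8: run of 'G' x 6 -> '6G'
  i=14: run of 'D' x 9 -> '9D'

RLE = 8D6G9D


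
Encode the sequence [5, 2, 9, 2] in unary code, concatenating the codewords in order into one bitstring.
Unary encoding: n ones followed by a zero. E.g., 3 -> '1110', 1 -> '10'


Encode each number as n ones followed by a terminating 0:
  5 -> 111110 (6 bits)
  2 -> 110 (3 bits)
  9 -> 1111111110 (10 bits)
  2 -> 110 (3 bits)
Total length = 6 + 3 + 10 + 3 = 22 bits.

Unary([5, 2, 9, 2]) = 1111101101111111110110 (22 bits)
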